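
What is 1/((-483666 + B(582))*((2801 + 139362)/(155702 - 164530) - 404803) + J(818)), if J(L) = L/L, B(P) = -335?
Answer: 8828/1729695208499875 ≈ 5.1038e-12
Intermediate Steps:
J(L) = 1
1/((-483666 + B(582))*((2801 + 139362)/(155702 - 164530) - 404803) + J(818)) = 1/((-483666 - 335)*((2801 + 139362)/(155702 - 164530) - 404803) + 1) = 1/(-484001*(142163/(-8828) - 404803) + 1) = 1/(-484001*(142163*(-1/8828) - 404803) + 1) = 1/(-484001*(-142163/8828 - 404803) + 1) = 1/(-484001*(-3573743047/8828) + 1) = 1/(1729695208491047/8828 + 1) = 1/(1729695208499875/8828) = 8828/1729695208499875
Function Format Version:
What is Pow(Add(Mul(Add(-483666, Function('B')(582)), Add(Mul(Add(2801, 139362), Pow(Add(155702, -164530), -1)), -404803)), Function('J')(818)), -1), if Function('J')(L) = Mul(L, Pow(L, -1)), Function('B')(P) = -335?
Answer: Rational(8828, 1729695208499875) ≈ 5.1038e-12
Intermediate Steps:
Function('J')(L) = 1
Pow(Add(Mul(Add(-483666, Function('B')(582)), Add(Mul(Add(2801, 139362), Pow(Add(155702, -164530), -1)), -404803)), Function('J')(818)), -1) = Pow(Add(Mul(Add(-483666, -335), Add(Mul(Add(2801, 139362), Pow(Add(155702, -164530), -1)), -404803)), 1), -1) = Pow(Add(Mul(-484001, Add(Mul(142163, Pow(-8828, -1)), -404803)), 1), -1) = Pow(Add(Mul(-484001, Add(Mul(142163, Rational(-1, 8828)), -404803)), 1), -1) = Pow(Add(Mul(-484001, Add(Rational(-142163, 8828), -404803)), 1), -1) = Pow(Add(Mul(-484001, Rational(-3573743047, 8828)), 1), -1) = Pow(Add(Rational(1729695208491047, 8828), 1), -1) = Pow(Rational(1729695208499875, 8828), -1) = Rational(8828, 1729695208499875)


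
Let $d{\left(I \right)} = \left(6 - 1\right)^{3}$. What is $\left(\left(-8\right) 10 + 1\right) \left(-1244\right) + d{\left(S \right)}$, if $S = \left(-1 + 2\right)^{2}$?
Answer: $98401$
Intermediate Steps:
$S = 1$ ($S = 1^{2} = 1$)
$d{\left(I \right)} = 125$ ($d{\left(I \right)} = 5^{3} = 125$)
$\left(\left(-8\right) 10 + 1\right) \left(-1244\right) + d{\left(S \right)} = \left(\left(-8\right) 10 + 1\right) \left(-1244\right) + 125 = \left(-80 + 1\right) \left(-1244\right) + 125 = \left(-79\right) \left(-1244\right) + 125 = 98276 + 125 = 98401$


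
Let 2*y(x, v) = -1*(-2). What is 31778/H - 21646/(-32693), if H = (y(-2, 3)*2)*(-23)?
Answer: -518961219/751939 ≈ -690.16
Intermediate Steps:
y(x, v) = 1 (y(x, v) = (-1*(-2))/2 = (1/2)*2 = 1)
H = -46 (H = (1*2)*(-23) = 2*(-23) = -46)
31778/H - 21646/(-32693) = 31778/(-46) - 21646/(-32693) = 31778*(-1/46) - 21646*(-1/32693) = -15889/23 + 21646/32693 = -518961219/751939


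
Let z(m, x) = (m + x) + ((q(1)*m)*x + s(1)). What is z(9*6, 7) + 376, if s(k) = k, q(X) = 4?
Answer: 1950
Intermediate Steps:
z(m, x) = 1 + m + x + 4*m*x (z(m, x) = (m + x) + ((4*m)*x + 1) = (m + x) + (4*m*x + 1) = (m + x) + (1 + 4*m*x) = 1 + m + x + 4*m*x)
z(9*6, 7) + 376 = (1 + 9*6 + 7 + 4*(9*6)*7) + 376 = (1 + 54 + 7 + 4*54*7) + 376 = (1 + 54 + 7 + 1512) + 376 = 1574 + 376 = 1950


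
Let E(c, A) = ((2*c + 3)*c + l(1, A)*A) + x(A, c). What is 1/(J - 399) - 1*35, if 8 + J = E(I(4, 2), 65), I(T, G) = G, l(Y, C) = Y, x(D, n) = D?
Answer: -9206/263 ≈ -35.004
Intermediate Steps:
E(c, A) = 2*A + c*(3 + 2*c) (E(c, A) = ((2*c + 3)*c + 1*A) + A = ((3 + 2*c)*c + A) + A = (c*(3 + 2*c) + A) + A = (A + c*(3 + 2*c)) + A = 2*A + c*(3 + 2*c))
J = 136 (J = -8 + (2*65 + 2*2² + 3*2) = -8 + (130 + 2*4 + 6) = -8 + (130 + 8 + 6) = -8 + 144 = 136)
1/(J - 399) - 1*35 = 1/(136 - 399) - 1*35 = 1/(-263) - 35 = -1/263 - 35 = -9206/263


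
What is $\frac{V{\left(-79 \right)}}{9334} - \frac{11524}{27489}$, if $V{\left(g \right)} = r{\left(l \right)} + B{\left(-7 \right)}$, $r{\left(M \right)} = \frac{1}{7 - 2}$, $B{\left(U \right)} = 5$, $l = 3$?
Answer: $- \frac{20658091}{49342755} \approx -0.41866$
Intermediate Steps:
$r{\left(M \right)} = \frac{1}{5}$
$V{\left(g \right)} = \frac{26}{5}$ ($V{\left(g \right)} = \frac{1}{5} + 5 = \frac{26}{5}$)
$\frac{V{\left(-79 \right)}}{9334} - \frac{11524}{27489} = \frac{26}{5 \cdot 9334} - \frac{11524}{27489} = \frac{26}{5} \cdot \frac{1}{9334} - \frac{11524}{27489} = \frac{1}{1795} - \frac{11524}{27489} = - \frac{20658091}{49342755}$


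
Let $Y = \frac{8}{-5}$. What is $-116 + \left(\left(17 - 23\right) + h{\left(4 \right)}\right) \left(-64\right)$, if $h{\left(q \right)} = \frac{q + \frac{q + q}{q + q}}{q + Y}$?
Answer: $\frac{404}{3} \approx 134.67$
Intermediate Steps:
$Y = - \frac{8}{5}$ ($Y = 8 \left(- \frac{1}{5}\right) = - \frac{8}{5} \approx -1.6$)
$h{\left(q \right)} = \frac{1 + q}{- \frac{8}{5} + q}$ ($h{\left(q \right)} = \frac{q + \frac{q + q}{q + q}}{q - \frac{8}{5}} = \frac{q + \frac{2 q}{2 q}}{- \frac{8}{5} + q} = \frac{q + 2 q \frac{1}{2 q}}{- \frac{8}{5} + q} = \frac{q + 1}{- \frac{8}{5} + q} = \frac{1 + q}{- \frac{8}{5} + q}$)
$-116 + \left(\left(17 - 23\right) + h{\left(4 \right)}\right) \left(-64\right) = -116 + \left(\left(17 - 23\right) + \frac{5 \left(1 + 4\right)}{-8 + 5 \cdot 4}\right) \left(-64\right) = -116 + \left(-6 + 5 \frac{1}{-8 + 20} \cdot 5\right) \left(-64\right) = -116 + \left(-6 + 5 \cdot \frac{1}{12} \cdot 5\right) \left(-64\right) = -116 + \left(-6 + \frac{25}{12}\right) \left(-64\right) = -116 - - \frac{752}{3} = -116 + \frac{752}{3} = \frac{404}{3}$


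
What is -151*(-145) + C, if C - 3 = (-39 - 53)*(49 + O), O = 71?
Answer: 10858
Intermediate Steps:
C = -11037 (C = 3 + (-39 - 53)*(49 + 71) = 3 - 92*120 = 3 - 11040 = -11037)
-151*(-145) + C = -151*(-145) - 11037 = 21895 - 11037 = 10858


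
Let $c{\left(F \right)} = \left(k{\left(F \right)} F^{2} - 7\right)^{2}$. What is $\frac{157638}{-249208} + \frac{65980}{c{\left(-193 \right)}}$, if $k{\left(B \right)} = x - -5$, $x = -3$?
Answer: $- \frac{437351243483419}{691416267128924} \approx -0.63254$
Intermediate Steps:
$k{\left(B \right)} = 2$ ($k{\left(B \right)} = -3 - -5 = -3 + 5 = 2$)
$c{\left(F \right)} = \left(-7 + 2 F^{2}\right)^{2}$ ($c{\left(F \right)} = \left(2 F^{2} - 7\right)^{2} = \left(-7 + 2 F^{2}\right)^{2}$)
$\frac{157638}{-249208} + \frac{65980}{c{\left(-193 \right)}} = \frac{157638}{-249208} + \frac{65980}{\left(-7 + 2 \left(-193\right)^{2}\right)^{2}} = 157638 \left(- \frac{1}{249208}\right) + \frac{65980}{\left(-7 + 2 \cdot 37249\right)^{2}} = - \frac{78819}{124604} + \frac{65980}{\left(-7 + 74498\right)^{2}} = - \frac{78819}{124604} + \frac{65980}{74491^{2}} = - \frac{78819}{124604} + \frac{65980}{5548909081} = - \frac{437351243483419}{691416267128924}$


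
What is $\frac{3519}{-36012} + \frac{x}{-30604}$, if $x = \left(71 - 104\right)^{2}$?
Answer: $- \frac{3060678}{22960651} \approx -0.1333$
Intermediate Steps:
$x = 1089$ ($x = \left(-33\right)^{2} = 1089$)
$\frac{3519}{-36012} + \frac{x}{-30604} = \frac{3519}{-36012} + \frac{1089}{-30604} = 3519 \left(- \frac{1}{36012}\right) + 1089 \left(- \frac{1}{30604}\right) = - \frac{1173}{12004} - \frac{1089}{30604} = - \frac{3060678}{22960651}$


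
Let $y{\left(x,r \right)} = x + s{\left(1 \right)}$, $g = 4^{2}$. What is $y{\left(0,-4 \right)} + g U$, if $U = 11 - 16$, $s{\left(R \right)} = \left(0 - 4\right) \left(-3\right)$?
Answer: $-68$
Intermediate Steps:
$s{\left(R \right)} = 12$ ($s{\left(R \right)} = \left(-4\right) \left(-3\right) = 12$)
$g = 16$
$y{\left(x,r \right)} = 12 + x$ ($y{\left(x,r \right)} = x + 12 = 12 + x$)
$U = -5$ ($U = 11 - 16 = -5$)
$y{\left(0,-4 \right)} + g U = \left(12 + 0\right) + 16 \left(-5\right) = 12 - 80 = -68$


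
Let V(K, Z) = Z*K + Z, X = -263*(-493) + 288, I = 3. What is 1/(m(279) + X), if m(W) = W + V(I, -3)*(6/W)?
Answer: 31/4036998 ≈ 7.6790e-6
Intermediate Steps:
X = 129947 (X = 129659 + 288 = 129947)
V(K, Z) = Z + K*Z (V(K, Z) = K*Z + Z = Z + K*Z)
m(W) = W - 72/W (m(W) = W + (-3*(1 + 3))*(6/W) = W + (-3*4)*(6/W) = W - 72/W)
1/(m(279) + X) = 1/((279 - 72/279) + 129947) = 1/((279 - 72*1/279) + 129947) = 1/((279 - 8/31) + 129947) = 1/(8641/31 + 129947) = 1/(4036998/31) = 31/4036998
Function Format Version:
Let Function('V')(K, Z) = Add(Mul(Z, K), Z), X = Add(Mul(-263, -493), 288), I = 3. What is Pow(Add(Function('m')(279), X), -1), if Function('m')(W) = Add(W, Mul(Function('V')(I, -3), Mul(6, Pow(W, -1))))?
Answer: Rational(31, 4036998) ≈ 7.6790e-6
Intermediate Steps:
X = 129947 (X = Add(129659, 288) = 129947)
Function('V')(K, Z) = Add(Z, Mul(K, Z)) (Function('V')(K, Z) = Add(Mul(K, Z), Z) = Add(Z, Mul(K, Z)))
Function('m')(W) = Add(W, Mul(-72, Pow(W, -1))) (Function('m')(W) = Add(W, Mul(Mul(-3, Add(1, 3)), Mul(6, Pow(W, -1)))) = Add(W, Mul(Mul(-3, 4), Mul(6, Pow(W, -1)))) = Add(W, Mul(-12, Mul(6, Pow(W, -1)))) = Add(W, Mul(-72, Pow(W, -1))))
Pow(Add(Function('m')(279), X), -1) = Pow(Add(Add(279, Mul(-72, Pow(279, -1))), 129947), -1) = Pow(Add(Add(279, Mul(-72, Rational(1, 279))), 129947), -1) = Pow(Add(Add(279, Rational(-8, 31)), 129947), -1) = Pow(Add(Rational(8641, 31), 129947), -1) = Pow(Rational(4036998, 31), -1) = Rational(31, 4036998)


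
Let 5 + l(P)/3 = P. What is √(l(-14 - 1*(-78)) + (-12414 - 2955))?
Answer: 6*I*√422 ≈ 123.26*I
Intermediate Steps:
l(P) = -15 + 3*P
√(l(-14 - 1*(-78)) + (-12414 - 2955)) = √((-15 + 3*(-14 - 1*(-78))) + (-12414 - 2955)) = √((-15 + 3*(-14 + 78)) - 15369) = √((-15 + 3*64) - 15369) = √((-15 + 192) - 15369) = √(177 - 15369) = √(-15192) = 6*I*√422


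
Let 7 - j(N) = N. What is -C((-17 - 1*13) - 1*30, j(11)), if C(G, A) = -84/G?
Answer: -7/5 ≈ -1.4000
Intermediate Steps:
j(N) = 7 - N
-C((-17 - 1*13) - 1*30, j(11)) = -(-84)/((-17 - 1*13) - 1*30) = -(-84)/((-17 - 13) - 30) = -(-84)/(-30 - 30) = -(-84)/(-60) = -(-84)*(-1)/60 = -1*7/5 = -7/5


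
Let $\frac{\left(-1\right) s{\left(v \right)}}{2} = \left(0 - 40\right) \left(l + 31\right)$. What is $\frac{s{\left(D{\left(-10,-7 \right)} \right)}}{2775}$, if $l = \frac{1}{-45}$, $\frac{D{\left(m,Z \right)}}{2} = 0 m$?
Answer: $\frac{22304}{24975} \approx 0.89305$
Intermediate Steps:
$D{\left(m,Z \right)} = 0$ ($D{\left(m,Z \right)} = 2 \cdot 0 m = 2 \cdot 0 = 0$)
$l = - \frac{1}{45} \approx -0.022222$
$s{\left(v \right)} = \frac{22304}{9}$ ($s{\left(v \right)} = - 2 \left(0 - 40\right) \left(- \frac{1}{45} + 31\right) = - 2 \left(\left(-40\right) \frac{1394}{45}\right) = \left(-2\right) \left(- \frac{11152}{9}\right) = \frac{22304}{9}$)
$\frac{s{\left(D{\left(-10,-7 \right)} \right)}}{2775} = \frac{22304}{9 \cdot 2775} = \frac{22304}{9} \cdot \frac{1}{2775} = \frac{22304}{24975}$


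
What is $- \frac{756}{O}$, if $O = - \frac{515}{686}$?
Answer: $\frac{518616}{515} \approx 1007.0$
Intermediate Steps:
$O = - \frac{515}{686}$ ($O = \left(-515\right) \frac{1}{686} = - \frac{515}{686} \approx -0.75073$)
$- \frac{756}{O} = - \frac{756}{- \frac{515}{686}} = \left(-756\right) \left(- \frac{686}{515}\right) = \frac{518616}{515}$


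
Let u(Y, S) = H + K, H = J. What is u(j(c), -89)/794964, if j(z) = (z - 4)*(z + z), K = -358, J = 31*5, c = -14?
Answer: -203/794964 ≈ -0.00025536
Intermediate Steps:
J = 155
H = 155
j(z) = 2*z*(-4 + z) (j(z) = (-4 + z)*(2*z) = 2*z*(-4 + z))
u(Y, S) = -203 (u(Y, S) = 155 - 358 = -203)
u(j(c), -89)/794964 = -203/794964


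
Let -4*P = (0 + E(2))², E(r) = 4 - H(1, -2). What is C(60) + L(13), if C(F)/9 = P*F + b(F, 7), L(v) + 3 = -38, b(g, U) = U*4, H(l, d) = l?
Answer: -1004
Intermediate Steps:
b(g, U) = 4*U
L(v) = -41 (L(v) = -3 - 38 = -41)
E(r) = 3 (E(r) = 4 - 1*1 = 4 - 1 = 3)
P = -9/4 (P = -(0 + 3)²/4 = -¼*3² = -¼*9 = -9/4 ≈ -2.2500)
C(F) = 252 - 81*F/4 (C(F) = 9*(-9*F/4 + 4*7) = 9*(-9*F/4 + 28) = 9*(28 - 9*F/4) = 252 - 81*F/4)
C(60) + L(13) = (252 - 81/4*60) - 41 = (252 - 1215) - 41 = -963 - 41 = -1004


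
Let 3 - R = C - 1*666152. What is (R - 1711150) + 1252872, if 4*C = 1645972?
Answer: -203616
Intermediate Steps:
C = 411493 (C = (¼)*1645972 = 411493)
R = 254662 (R = 3 - (411493 - 1*666152) = 3 - (411493 - 666152) = 3 - 1*(-254659) = 3 + 254659 = 254662)
(R - 1711150) + 1252872 = (254662 - 1711150) + 1252872 = -1456488 + 1252872 = -203616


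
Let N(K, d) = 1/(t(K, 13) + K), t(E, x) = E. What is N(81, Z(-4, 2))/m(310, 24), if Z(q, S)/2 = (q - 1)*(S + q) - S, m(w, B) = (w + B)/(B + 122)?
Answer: 73/27054 ≈ 0.0026983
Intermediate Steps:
m(w, B) = (B + w)/(122 + B)
Z(q, S) = -2*S + 2*(-1 + q)*(S + q) (Z(q, S) = 2*((q - 1)*(S + q) - S) = 2*((-1 + q)*(S + q) - S) = 2*(-S + (-1 + q)*(S + q)) = -2*S + 2*(-1 + q)*(S + q))
N(K, d) = 1/(2*K) (N(K, d) = 1/(K + K) = 1/(2*K))
N(81, Z(-4, 2))/m(310, 24) = ((½)/81)/(((24 + 310)/(122 + 24))) = ((½)*(1/81))/((334/146)) = 1/(162*(((1/146)*334))) = 1/(162*(167/73)) = (1/162)*(73/167) = 73/27054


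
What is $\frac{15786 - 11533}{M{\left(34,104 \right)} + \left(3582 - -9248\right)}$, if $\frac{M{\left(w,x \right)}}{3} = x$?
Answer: $\frac{4253}{13142} \approx 0.32362$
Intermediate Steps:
$M{\left(w,x \right)} = 3 x$
$\frac{15786 - 11533}{M{\left(34,104 \right)} + \left(3582 - -9248\right)} = \frac{15786 - 11533}{3 \cdot 104 + \left(3582 - -9248\right)} = \frac{4253}{312 + \left(3582 + 9248\right)} = \frac{4253}{312 + 12830} = \frac{4253}{13142}$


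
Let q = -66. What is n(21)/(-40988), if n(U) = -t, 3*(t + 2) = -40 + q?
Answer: -28/30741 ≈ -0.00091084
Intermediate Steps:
t = -112/3 (t = -2 + (-40 - 66)/3 = -2 + (⅓)*(-106) = -2 - 106/3 = -112/3 ≈ -37.333)
n(U) = 112/3 (n(U) = -1*(-112/3) = 112/3)
n(21)/(-40988) = (112/3)/(-40988) = (112/3)*(-1/40988) = -28/30741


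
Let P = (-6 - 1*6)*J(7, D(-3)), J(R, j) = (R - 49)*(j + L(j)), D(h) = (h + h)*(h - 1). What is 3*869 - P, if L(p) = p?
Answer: -21585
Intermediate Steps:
D(h) = 2*h*(-1 + h) (D(h) = (2*h)*(-1 + h) = 2*h*(-1 + h))
J(R, j) = 2*j*(-49 + R) (J(R, j) = (R - 49)*(j + j) = (-49 + R)*(2*j) = 2*j*(-49 + R))
P = 24192 (P = (-6 - 1*6)*(2*(2*(-3)*(-1 - 3))*(-49 + 7)) = (-6 - 6)*(2*(2*(-3)*(-4))*(-42)) = -24*24*(-42) = -12*(-2016) = 24192)
3*869 - P = 3*869 - 1*24192 = 2607 - 24192 = -21585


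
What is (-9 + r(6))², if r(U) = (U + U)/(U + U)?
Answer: 64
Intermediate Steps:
r(U) = 1 (r(U) = (2*U)/((2*U)) = (2*U)*(1/(2*U)) = 1)
(-9 + r(6))² = (-9 + 1)² = (-8)² = 64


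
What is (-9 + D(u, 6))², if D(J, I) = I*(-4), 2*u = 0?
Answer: 1089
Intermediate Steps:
u = 0 (u = (½)*0 = 0)
D(J, I) = -4*I
(-9 + D(u, 6))² = (-9 - 4*6)² = (-9 - 24)² = (-33)² = 1089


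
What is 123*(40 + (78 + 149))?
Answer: 32841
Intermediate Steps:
123*(40 + (78 + 149)) = 123*(40 + 227) = 123*267 = 32841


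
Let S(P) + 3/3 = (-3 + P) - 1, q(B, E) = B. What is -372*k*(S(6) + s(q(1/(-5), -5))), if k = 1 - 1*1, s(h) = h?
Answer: 0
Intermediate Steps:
S(P) = -5 + P (S(P) = -1 + ((-3 + P) - 1) = -1 + (-4 + P) = -5 + P)
k = 0 (k = 1 - 1 = 0)
-372*k*(S(6) + s(q(1/(-5), -5))) = -0*((-5 + 6) + 1/(-5)) = -0*(1 - ⅕) = -0*4/5 = -372*0 = 0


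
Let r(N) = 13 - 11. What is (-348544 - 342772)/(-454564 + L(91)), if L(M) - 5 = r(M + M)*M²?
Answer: 691316/437997 ≈ 1.5784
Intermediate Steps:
r(N) = 2
L(M) = 5 + 2*M²
(-348544 - 342772)/(-454564 + L(91)) = (-348544 - 342772)/(-454564 + (5 + 2*91²)) = -691316/(-454564 + (5 + 2*8281)) = -691316/(-454564 + (5 + 16562)) = -691316/(-454564 + 16567) = -691316/(-437997) = -691316*(-1/437997) = 691316/437997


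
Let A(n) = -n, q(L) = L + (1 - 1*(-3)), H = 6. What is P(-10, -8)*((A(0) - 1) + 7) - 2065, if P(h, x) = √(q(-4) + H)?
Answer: -2065 + 6*√6 ≈ -2050.3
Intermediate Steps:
q(L) = 4 + L (q(L) = L + (1 + 3) = L + 4 = 4 + L)
P(h, x) = √6 (P(h, x) = √((4 - 4) + 6) = √(0 + 6) = √6)
P(-10, -8)*((A(0) - 1) + 7) - 2065 = √6*((-1*0 - 1) + 7) - 2065 = √6*((0 - 1) + 7) - 2065 = √6*(-1 + 7) - 2065 = √6*6 - 2065 = 6*√6 - 2065 = -2065 + 6*√6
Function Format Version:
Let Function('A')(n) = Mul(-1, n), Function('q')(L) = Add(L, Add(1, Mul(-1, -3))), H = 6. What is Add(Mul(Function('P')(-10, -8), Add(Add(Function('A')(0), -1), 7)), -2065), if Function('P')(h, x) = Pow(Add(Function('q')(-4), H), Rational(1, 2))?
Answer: Add(-2065, Mul(6, Pow(6, Rational(1, 2)))) ≈ -2050.3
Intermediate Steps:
Function('q')(L) = Add(4, L) (Function('q')(L) = Add(L, Add(1, 3)) = Add(L, 4) = Add(4, L))
Function('P')(h, x) = Pow(6, Rational(1, 2)) (Function('P')(h, x) = Pow(Add(Add(4, -4), 6), Rational(1, 2)) = Pow(Add(0, 6), Rational(1, 2)) = Pow(6, Rational(1, 2)))
Add(Mul(Function('P')(-10, -8), Add(Add(Function('A')(0), -1), 7)), -2065) = Add(Mul(Pow(6, Rational(1, 2)), Add(Add(Mul(-1, 0), -1), 7)), -2065) = Add(Mul(Pow(6, Rational(1, 2)), Add(Add(0, -1), 7)), -2065) = Add(Mul(Pow(6, Rational(1, 2)), Add(-1, 7)), -2065) = Add(Mul(Pow(6, Rational(1, 2)), 6), -2065) = Add(Mul(6, Pow(6, Rational(1, 2))), -2065) = Add(-2065, Mul(6, Pow(6, Rational(1, 2))))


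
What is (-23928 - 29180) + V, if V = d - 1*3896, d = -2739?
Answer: -59743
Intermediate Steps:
V = -6635 (V = -2739 - 1*3896 = -2739 - 3896 = -6635)
(-23928 - 29180) + V = (-23928 - 29180) - 6635 = -53108 - 6635 = -59743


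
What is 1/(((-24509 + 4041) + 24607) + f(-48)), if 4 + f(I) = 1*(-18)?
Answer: 1/4117 ≈ 0.00024290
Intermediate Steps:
f(I) = -22 (f(I) = -4 + 1*(-18) = -4 - 18 = -22)
1/(((-24509 + 4041) + 24607) + f(-48)) = 1/(((-24509 + 4041) + 24607) - 22) = 1/((-20468 + 24607) - 22) = 1/(4139 - 22) = 1/4117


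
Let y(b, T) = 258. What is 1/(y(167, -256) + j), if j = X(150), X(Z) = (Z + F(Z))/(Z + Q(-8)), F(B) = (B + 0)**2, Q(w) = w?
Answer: 71/29643 ≈ 0.0023952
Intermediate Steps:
F(B) = B**2
X(Z) = (Z + Z**2)/(-8 + Z) (X(Z) = (Z + Z**2)/(Z - 8) = (Z + Z**2)/(-8 + Z))
j = 11325/71 (j = 150*(1 + 150)/(-8 + 150) = 150*151/142 = 150*(1/142)*151 = 11325/71 ≈ 159.51)
1/(y(167, -256) + j) = 1/(258 + 11325/71) = 1/(29643/71) = 71/29643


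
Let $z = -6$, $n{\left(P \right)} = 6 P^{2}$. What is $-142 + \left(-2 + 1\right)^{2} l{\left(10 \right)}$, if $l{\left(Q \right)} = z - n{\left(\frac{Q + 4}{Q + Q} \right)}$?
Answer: $- \frac{7547}{50} \approx -150.94$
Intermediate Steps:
$l{\left(Q \right)} = -6 - \frac{3 \left(4 + Q\right)^{2}}{2 Q^{2}}$ ($l{\left(Q \right)} = -6 - 6 \left(\frac{Q + 4}{Q + Q}\right)^{2} = -6 - 6 \left(\frac{4 + Q}{2 Q}\right)^{2} = -6 - 6 \frac{\left(4 + Q\right)^{2}}{4 Q^{2}} = -6 - \frac{3 \left(4 + Q\right)^{2}}{2 Q^{2}}$)
$-142 + \left(-2 + 1\right)^{2} l{\left(10 \right)} = -142 + \left(-2 + 1\right)^{2} \left(- \frac{15}{2} - \frac{24}{100} - \frac{12}{10}\right) = -142 + \left(-1\right)^{2} \left(- \frac{15}{2} - \frac{6}{25} - \frac{6}{5}\right) = -142 + 1 \left(- \frac{15}{2} - \frac{6}{25} - \frac{6}{5}\right) = -142 + 1 \left(- \frac{447}{50}\right) = -142 - \frac{447}{50} = - \frac{7547}{50}$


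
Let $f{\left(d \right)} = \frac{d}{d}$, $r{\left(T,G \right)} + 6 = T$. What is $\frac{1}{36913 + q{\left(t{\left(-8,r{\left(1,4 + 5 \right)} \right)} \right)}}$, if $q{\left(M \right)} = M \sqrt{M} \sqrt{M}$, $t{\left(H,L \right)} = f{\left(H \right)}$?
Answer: $\frac{1}{36914} \approx 2.709 \cdot 10^{-5}$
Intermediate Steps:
$r{\left(T,G \right)} = -6 + T$
$f{\left(d \right)} = 1$
$t{\left(H,L \right)} = 1$
$q{\left(M \right)} = M^{2}$ ($q{\left(M \right)} = M^{\frac{3}{2}} \sqrt{M} = M^{2}$)
$\frac{1}{36913 + q{\left(t{\left(-8,r{\left(1,4 + 5 \right)} \right)} \right)}} = \frac{1}{36913 + 1^{2}} = \frac{1}{36913 + 1} = \frac{1}{36914}$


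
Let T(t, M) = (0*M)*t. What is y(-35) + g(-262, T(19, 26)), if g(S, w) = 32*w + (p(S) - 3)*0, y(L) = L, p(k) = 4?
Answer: -35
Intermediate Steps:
T(t, M) = 0 (T(t, M) = 0*t = 0)
g(S, w) = 32*w (g(S, w) = 32*w + (4 - 3)*0 = 32*w + 1*0 = 32*w + 0 = 32*w)
y(-35) + g(-262, T(19, 26)) = -35 + 32*0 = -35 + 0 = -35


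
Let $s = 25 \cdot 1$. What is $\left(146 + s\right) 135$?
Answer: $23085$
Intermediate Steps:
$s = 25$
$\left(146 + s\right) 135 = \left(146 + 25\right) 135 = 171 \cdot 135 = 23085$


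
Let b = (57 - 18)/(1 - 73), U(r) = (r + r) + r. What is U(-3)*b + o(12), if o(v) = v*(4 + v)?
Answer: 1575/8 ≈ 196.88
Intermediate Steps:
U(r) = 3*r (U(r) = 2*r + r = 3*r)
b = -13/24 (b = 39/(-72) = 39*(-1/72) = -13/24 ≈ -0.54167)
U(-3)*b + o(12) = (3*(-3))*(-13/24) + 12*(4 + 12) = -9*(-13/24) + 12*16 = 39/8 + 192 = 1575/8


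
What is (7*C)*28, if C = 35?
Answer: 6860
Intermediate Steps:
(7*C)*28 = (7*35)*28 = 245*28 = 6860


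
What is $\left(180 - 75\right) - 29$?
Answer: $76$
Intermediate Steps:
$\left(180 - 75\right) - 29 = 105 - 29 = 76$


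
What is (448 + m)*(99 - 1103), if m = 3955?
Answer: -4420612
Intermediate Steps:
(448 + m)*(99 - 1103) = (448 + 3955)*(99 - 1103) = 4403*(-1004) = -4420612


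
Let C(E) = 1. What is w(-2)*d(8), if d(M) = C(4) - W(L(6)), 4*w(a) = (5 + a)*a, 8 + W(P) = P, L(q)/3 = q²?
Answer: 297/2 ≈ 148.50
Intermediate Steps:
L(q) = 3*q²
W(P) = -8 + P
w(a) = a*(5 + a)/4 (w(a) = ((5 + a)*a)/4 = (a*(5 + a))/4 = a*(5 + a)/4)
d(M) = -99 (d(M) = 1 - (-8 + 3*6²) = 1 - (-8 + 3*36) = 1 - (-8 + 108) = 1 - 1*100 = 1 - 100 = -99)
w(-2)*d(8) = ((¼)*(-2)*(5 - 2))*(-99) = ((¼)*(-2)*3)*(-99) = -3/2*(-99) = 297/2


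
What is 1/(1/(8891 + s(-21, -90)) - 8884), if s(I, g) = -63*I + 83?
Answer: -10297/91478547 ≈ -0.00011256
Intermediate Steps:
s(I, g) = 83 - 63*I
1/(1/(8891 + s(-21, -90)) - 8884) = 1/(1/(8891 + (83 - 63*(-21))) - 8884) = 1/(1/(8891 + (83 + 1323)) - 8884) = 1/(1/(8891 + 1406) - 8884) = 1/(1/10297 - 8884) = 1/(-91478547/10297) = -10297/91478547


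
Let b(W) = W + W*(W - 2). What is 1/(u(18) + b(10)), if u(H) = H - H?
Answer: 1/90 ≈ 0.011111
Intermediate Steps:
b(W) = W + W*(-2 + W)
u(H) = 0
1/(u(18) + b(10)) = 1/(0 + 10*(-1 + 10)) = 1/(0 + 10*9) = 1/(0 + 90) = 1/90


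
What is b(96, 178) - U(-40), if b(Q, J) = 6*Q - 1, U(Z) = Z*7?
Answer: 855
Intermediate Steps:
U(Z) = 7*Z
b(Q, J) = -1 + 6*Q
b(96, 178) - U(-40) = (-1 + 6*96) - 7*(-40) = (-1 + 576) - 1*(-280) = 575 + 280 = 855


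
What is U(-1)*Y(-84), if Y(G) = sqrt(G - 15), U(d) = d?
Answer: -3*I*sqrt(11) ≈ -9.9499*I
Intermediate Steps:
Y(G) = sqrt(-15 + G)
U(-1)*Y(-84) = -sqrt(-15 - 84) = -sqrt(-99) = -3*I*sqrt(11)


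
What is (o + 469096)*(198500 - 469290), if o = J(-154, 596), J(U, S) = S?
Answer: -127187896680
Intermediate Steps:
o = 596
(o + 469096)*(198500 - 469290) = (596 + 469096)*(198500 - 469290) = 469692*(-270790) = -127187896680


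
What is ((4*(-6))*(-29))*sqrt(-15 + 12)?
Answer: 696*I*sqrt(3) ≈ 1205.5*I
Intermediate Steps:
((4*(-6))*(-29))*sqrt(-15 + 12) = (-24*(-29))*sqrt(-3) = 696*(I*sqrt(3)) = 696*I*sqrt(3)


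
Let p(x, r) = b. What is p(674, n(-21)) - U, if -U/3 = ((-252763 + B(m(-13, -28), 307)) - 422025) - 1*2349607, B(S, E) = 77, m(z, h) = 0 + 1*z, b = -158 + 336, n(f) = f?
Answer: -9072776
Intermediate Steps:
b = 178
m(z, h) = z (m(z, h) = 0 + z = z)
p(x, r) = 178
U = 9072954 (U = -3*(((-252763 + 77) - 422025) - 1*2349607) = -3*((-252686 - 422025) - 2349607) = -3*(-674711 - 2349607) = -3*(-3024318) = 9072954)
p(674, n(-21)) - U = 178 - 1*9072954 = 178 - 9072954 = -9072776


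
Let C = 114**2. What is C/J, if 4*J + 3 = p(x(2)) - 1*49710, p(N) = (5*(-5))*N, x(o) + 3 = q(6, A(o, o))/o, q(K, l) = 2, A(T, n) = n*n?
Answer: -51984/49663 ≈ -1.0467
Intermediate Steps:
A(T, n) = n**2
x(o) = -3 + 2/o
p(N) = -25*N
C = 12996
J = -49663/4 (J = -3/4 + (-25*(-3 + 2/2) - 1*49710)/4 = -3/4 + (-25*(-3 + 2*(1/2)) - 49710)/4 = -3/4 + (-25*(-3 + 1) - 49710)/4 = -3/4 + (-25*(-2) - 49710)/4 = -3/4 + (50 - 49710)/4 = -3/4 + (1/4)*(-49660) = -3/4 - 12415 = -49663/4 ≈ -12416.)
C/J = 12996/(-49663/4) = 12996*(-4/49663) = -51984/49663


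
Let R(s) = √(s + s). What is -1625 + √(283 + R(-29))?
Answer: -1625 + √(283 + I*√58) ≈ -1608.2 + 0.22633*I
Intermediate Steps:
R(s) = √2*√s (R(s) = √(2*s) = √2*√s)
-1625 + √(283 + R(-29)) = -1625 + √(283 + √2*√(-29)) = -1625 + √(283 + √2*(I*√29)) = -1625 + √(283 + I*√58)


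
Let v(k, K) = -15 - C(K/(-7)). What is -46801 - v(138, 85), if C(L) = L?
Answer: -327587/7 ≈ -46798.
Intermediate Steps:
v(k, K) = -15 + K/7 (v(k, K) = -15 - K/(-7) = -15 - K*(-1)/7 = -15 - (-1)*K/7 = -15 + K/7)
-46801 - v(138, 85) = -46801 - (-15 + (⅐)*85) = -46801 - (-15 + 85/7) = -46801 - 1*(-20/7) = -46801 + 20/7 = -327587/7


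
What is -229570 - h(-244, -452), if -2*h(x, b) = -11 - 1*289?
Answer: -229720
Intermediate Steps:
h(x, b) = 150 (h(x, b) = -(-11 - 1*289)/2 = -(-11 - 289)/2 = -1/2*(-300) = 150)
-229570 - h(-244, -452) = -229570 - 1*150 = -229570 - 150 = -229720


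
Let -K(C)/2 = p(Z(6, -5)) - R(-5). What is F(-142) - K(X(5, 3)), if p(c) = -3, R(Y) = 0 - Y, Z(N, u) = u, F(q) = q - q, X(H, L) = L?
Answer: -16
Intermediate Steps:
F(q) = 0
R(Y) = -Y
K(C) = 16 (K(C) = -2*(-3 - (-1)*(-5)) = -2*(-3 - 1*5) = -2*(-3 - 5) = -2*(-8) = 16)
F(-142) - K(X(5, 3)) = 0 - 1*16 = 0 - 16 = -16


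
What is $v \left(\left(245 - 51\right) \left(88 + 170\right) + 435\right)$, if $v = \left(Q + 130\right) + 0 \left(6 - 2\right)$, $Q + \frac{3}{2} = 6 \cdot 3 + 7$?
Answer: $\frac{15499509}{2} \approx 7.7498 \cdot 10^{6}$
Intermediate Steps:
$Q = \frac{47}{2}$ ($Q = - \frac{3}{2} + \left(6 \cdot 3 + 7\right) = - \frac{3}{2} + \left(18 + 7\right) = - \frac{3}{2} + 25 = \frac{47}{2} \approx 23.5$)
$v = \frac{307}{2}$ ($v = \left(\frac{47}{2} + 130\right) + 0 \left(6 - 2\right) = \frac{307}{2} + 0 \cdot 4 = \frac{307}{2} + 0 = \frac{307}{2} \approx 153.5$)
$v \left(\left(245 - 51\right) \left(88 + 170\right) + 435\right) = \frac{307 \left(\left(245 - 51\right) \left(88 + 170\right) + 435\right)}{2} = \frac{307 \left(194 \cdot 258 + 435\right)}{2} = \frac{307 \left(50052 + 435\right)}{2} = \frac{307}{2} \cdot 50487 = \frac{15499509}{2}$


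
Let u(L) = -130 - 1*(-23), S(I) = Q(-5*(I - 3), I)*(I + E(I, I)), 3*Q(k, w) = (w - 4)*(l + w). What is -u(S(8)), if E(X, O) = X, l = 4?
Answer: 107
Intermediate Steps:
Q(k, w) = (-4 + w)*(4 + w)/3 (Q(k, w) = ((w - 4)*(4 + w))/3 = ((-4 + w)*(4 + w))/3 = (-4 + w)*(4 + w)/3)
S(I) = 2*I*(-16/3 + I**2/3) (S(I) = (-16/3 + I**2/3)*(I + I) = (-16/3 + I**2/3)*(2*I) = 2*I*(-16/3 + I**2/3))
u(L) = -107 (u(L) = -130 + 23 = -107)
-u(S(8)) = -1*(-107) = 107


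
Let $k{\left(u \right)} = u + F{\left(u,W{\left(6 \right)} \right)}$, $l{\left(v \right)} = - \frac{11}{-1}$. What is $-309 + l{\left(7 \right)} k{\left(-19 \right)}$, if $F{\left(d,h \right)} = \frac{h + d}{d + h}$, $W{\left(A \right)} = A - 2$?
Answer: $-507$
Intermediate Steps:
$W{\left(A \right)} = -2 + A$ ($W{\left(A \right)} = A - 2 = -2 + A$)
$l{\left(v \right)} = 11$ ($l{\left(v \right)} = \left(-11\right) \left(-1\right) = 11$)
$F{\left(d,h \right)} = 1$ ($F{\left(d,h \right)} = \frac{d + h}{d + h} = 1$)
$k{\left(u \right)} = 1 + u$ ($k{\left(u \right)} = u + 1 = 1 + u$)
$-309 + l{\left(7 \right)} k{\left(-19 \right)} = -309 + 11 \left(1 - 19\right) = -309 + 11 \left(-18\right) = -309 - 198 = -507$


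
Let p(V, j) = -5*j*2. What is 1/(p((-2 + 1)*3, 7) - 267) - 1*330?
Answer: -111211/337 ≈ -330.00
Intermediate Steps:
p(V, j) = -10*j
1/(p((-2 + 1)*3, 7) - 267) - 1*330 = 1/(-10*7 - 267) - 1*330 = 1/(-70 - 267) - 330 = 1/(-337) - 330 = -1/337 - 330 = -111211/337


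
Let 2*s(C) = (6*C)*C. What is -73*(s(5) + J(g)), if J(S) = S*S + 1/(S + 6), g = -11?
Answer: -71467/5 ≈ -14293.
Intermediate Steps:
s(C) = 3*C² (s(C) = ((6*C)*C)/2 = (6*C²)/2 = 3*C²)
J(S) = S² + 1/(6 + S)
-73*(s(5) + J(g)) = -73*(3*5² + (1 + (-11)³ + 6*(-11)²)/(6 - 11)) = -73*(3*25 + (1 - 1331 + 6*121)/(-5)) = -73*(75 - (1 - 1331 + 726)/5) = -73*(75 - ⅕*(-604)) = -73*(75 + 604/5) = -73*979/5 = -71467/5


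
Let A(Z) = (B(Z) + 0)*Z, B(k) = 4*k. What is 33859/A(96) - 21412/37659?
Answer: 161921371/462753792 ≈ 0.34991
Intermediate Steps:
A(Z) = 4*Z**2 (A(Z) = (4*Z + 0)*Z = (4*Z)*Z = 4*Z**2)
33859/A(96) - 21412/37659 = 33859/((4*96**2)) - 21412/37659 = 33859/((4*9216)) - 21412*1/37659 = 33859/36864 - 21412/37659 = 161921371/462753792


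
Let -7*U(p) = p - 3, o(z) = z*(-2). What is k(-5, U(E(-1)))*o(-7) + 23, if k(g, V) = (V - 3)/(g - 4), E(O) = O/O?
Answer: 245/9 ≈ 27.222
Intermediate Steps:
o(z) = -2*z
E(O) = 1
U(p) = 3/7 - p/7 (U(p) = -(p - 3)/7 = -(-3 + p)/7 = 3/7 - p/7)
k(g, V) = (-3 + V)/(-4 + g)
k(-5, U(E(-1)))*o(-7) + 23 = ((-3 + (3/7 - ⅐*1))/(-4 - 5))*(-2*(-7)) + 23 = ((-3 + (3/7 - ⅐))/(-9))*14 + 23 = -(-3 + 2/7)/9*14 + 23 = -⅑*(-19/7)*14 + 23 = (19/63)*14 + 23 = 38/9 + 23 = 245/9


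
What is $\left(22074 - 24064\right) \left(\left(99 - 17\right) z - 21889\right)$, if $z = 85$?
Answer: $29688810$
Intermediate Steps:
$\left(22074 - 24064\right) \left(\left(99 - 17\right) z - 21889\right) = \left(22074 - 24064\right) \left(\left(99 - 17\right) 85 - 21889\right) = - 1990 \left(82 \cdot 85 - 21889\right) = - 1990 \left(6970 - 21889\right) = \left(-1990\right) \left(-14919\right) = 29688810$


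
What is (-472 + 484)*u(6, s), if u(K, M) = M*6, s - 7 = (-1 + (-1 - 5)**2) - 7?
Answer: 2520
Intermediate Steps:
s = 35 (s = 7 + ((-1 + (-1 - 5)**2) - 7) = 7 + ((-1 + (-6)**2) - 7) = 7 + ((-1 + 36) - 7) = 7 + (35 - 7) = 7 + 28 = 35)
u(K, M) = 6*M
(-472 + 484)*u(6, s) = (-472 + 484)*(6*35) = 12*210 = 2520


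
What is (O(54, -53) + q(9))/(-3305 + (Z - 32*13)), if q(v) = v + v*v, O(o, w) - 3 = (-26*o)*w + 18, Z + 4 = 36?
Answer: -74523/3689 ≈ -20.201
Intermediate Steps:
Z = 32 (Z = -4 + 36 = 32)
O(o, w) = 21 - 26*o*w (O(o, w) = 3 + ((-26*o)*w + 18) = 3 + (-26*o*w + 18) = 3 + (18 - 26*o*w) = 21 - 26*o*w)
q(v) = v + v²
(O(54, -53) + q(9))/(-3305 + (Z - 32*13)) = ((21 - 26*54*(-53)) + 9*(1 + 9))/(-3305 + (32 - 32*13)) = ((21 + 74412) + 9*10)/(-3305 + (32 - 416)) = (74433 + 90)/(-3305 - 384) = 74523/(-3689) = 74523*(-1/3689) = -74523/3689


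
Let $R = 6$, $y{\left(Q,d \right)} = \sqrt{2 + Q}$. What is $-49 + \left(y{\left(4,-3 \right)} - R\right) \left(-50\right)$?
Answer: $251 - 50 \sqrt{6} \approx 128.53$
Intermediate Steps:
$-49 + \left(y{\left(4,-3 \right)} - R\right) \left(-50\right) = -49 + \left(\sqrt{2 + 4} - 6\right) \left(-50\right) = -49 + \left(\sqrt{6} - 6\right) \left(-50\right) = -49 + \left(-6 + \sqrt{6}\right) \left(-50\right) = -49 + \left(300 - 50 \sqrt{6}\right) = 251 - 50 \sqrt{6}$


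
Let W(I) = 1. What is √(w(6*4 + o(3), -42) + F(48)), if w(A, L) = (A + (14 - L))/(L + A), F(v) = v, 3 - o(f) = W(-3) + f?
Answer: 7*√323/19 ≈ 6.6213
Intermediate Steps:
o(f) = 2 - f (o(f) = 3 - (1 + f) = 3 + (-1 - f) = 2 - f)
w(A, L) = (14 + A - L)/(A + L)
√(w(6*4 + o(3), -42) + F(48)) = √((14 + (6*4 + (2 - 1*3)) - 1*(-42))/((6*4 + (2 - 1*3)) - 42) + 48) = √((14 + (24 + (2 - 3)) + 42)/((24 + (2 - 3)) - 42) + 48) = √((14 + (24 - 1) + 42)/((24 - 1) - 42) + 48) = √((14 + 23 + 42)/(23 - 42) + 48) = √(79/(-19) + 48) = √(-1/19*79 + 48) = √(-79/19 + 48) = √(833/19) = 7*√323/19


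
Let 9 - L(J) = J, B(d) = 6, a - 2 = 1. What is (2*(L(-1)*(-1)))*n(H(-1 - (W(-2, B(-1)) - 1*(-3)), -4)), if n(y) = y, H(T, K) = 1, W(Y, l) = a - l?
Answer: -20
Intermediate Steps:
a = 3 (a = 2 + 1 = 3)
W(Y, l) = 3 - l
L(J) = 9 - J
(2*(L(-1)*(-1)))*n(H(-1 - (W(-2, B(-1)) - 1*(-3)), -4)) = (2*((9 - 1*(-1))*(-1)))*1 = (2*((9 + 1)*(-1)))*1 = (2*(10*(-1)))*1 = (2*(-10))*1 = -20*1 = -20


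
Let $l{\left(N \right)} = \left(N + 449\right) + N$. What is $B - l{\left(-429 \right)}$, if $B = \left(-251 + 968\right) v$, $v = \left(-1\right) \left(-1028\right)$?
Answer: $737485$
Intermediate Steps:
$v = 1028$
$l{\left(N \right)} = 449 + 2 N$ ($l{\left(N \right)} = \left(449 + N\right) + N = 449 + 2 N$)
$B = 737076$ ($B = \left(-251 + 968\right) 1028 = 717 \cdot 1028 = 737076$)
$B - l{\left(-429 \right)} = 737076 - \left(449 + 2 \left(-429\right)\right) = 737076 - \left(449 - 858\right) = 737076 - -409 = 737076 + 409 = 737485$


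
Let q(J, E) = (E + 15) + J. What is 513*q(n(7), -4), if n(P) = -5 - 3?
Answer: 1539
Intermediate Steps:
n(P) = -8
q(J, E) = 15 + E + J (q(J, E) = (15 + E) + J = 15 + E + J)
513*q(n(7), -4) = 513*(15 - 4 - 8) = 513*3 = 1539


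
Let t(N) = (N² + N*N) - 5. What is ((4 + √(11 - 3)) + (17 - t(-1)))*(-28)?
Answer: -672 - 56*√2 ≈ -751.20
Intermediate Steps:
t(N) = -5 + 2*N² (t(N) = (N² + N²) - 5 = 2*N² - 5 = -5 + 2*N²)
((4 + √(11 - 3)) + (17 - t(-1)))*(-28) = ((4 + √(11 - 3)) + (17 - (-5 + 2*(-1)²)))*(-28) = ((4 + √8) + (17 - (-5 + 2*1)))*(-28) = ((4 + 2*√2) + (17 - (-5 + 2)))*(-28) = ((4 + 2*√2) + (17 - 1*(-3)))*(-28) = ((4 + 2*√2) + (17 + 3))*(-28) = ((4 + 2*√2) + 20)*(-28) = (24 + 2*√2)*(-28) = -672 - 56*√2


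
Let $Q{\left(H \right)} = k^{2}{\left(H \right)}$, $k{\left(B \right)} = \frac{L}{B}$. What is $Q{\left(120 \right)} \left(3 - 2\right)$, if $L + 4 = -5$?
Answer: $\frac{9}{1600} \approx 0.005625$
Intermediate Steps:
$L = -9$ ($L = -4 - 5 = -9$)
$k{\left(B \right)} = - \frac{9}{B}$
$Q{\left(H \right)} = \frac{81}{H^{2}}$ ($Q{\left(H \right)} = \left(- \frac{9}{H}\right)^{2} = \frac{81}{H^{2}}$)
$Q{\left(120 \right)} \left(3 - 2\right) = \frac{81}{14400} \left(3 - 2\right) = 81 \cdot \frac{1}{14400} \left(3 - 2\right) = \frac{9}{1600} \cdot 1 = \frac{9}{1600}$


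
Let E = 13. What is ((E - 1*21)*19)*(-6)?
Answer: 912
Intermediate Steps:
((E - 1*21)*19)*(-6) = ((13 - 1*21)*19)*(-6) = ((13 - 21)*19)*(-6) = -8*19*(-6) = -152*(-6) = 912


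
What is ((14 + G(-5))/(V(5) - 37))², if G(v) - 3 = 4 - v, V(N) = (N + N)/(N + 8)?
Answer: 114244/221841 ≈ 0.51498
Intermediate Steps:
V(N) = 2*N/(8 + N) (V(N) = (2*N)/(8 + N) = 2*N/(8 + N))
G(v) = 7 - v (G(v) = 3 + (4 - v) = 7 - v)
((14 + G(-5))/(V(5) - 37))² = ((14 + (7 - 1*(-5)))/(2*5/(8 + 5) - 37))² = ((14 + (7 + 5))/(2*5/13 - 37))² = ((14 + 12)/(2*5*(1/13) - 37))² = (26/(10/13 - 37))² = (26/(-471/13))² = (26*(-13/471))² = (-338/471)² = 114244/221841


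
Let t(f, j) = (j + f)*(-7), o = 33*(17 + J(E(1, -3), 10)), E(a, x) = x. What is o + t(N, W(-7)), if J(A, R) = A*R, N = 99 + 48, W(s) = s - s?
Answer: -1458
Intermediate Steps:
W(s) = 0
N = 147
o = -429 (o = 33*(17 - 3*10) = 33*(17 - 30) = 33*(-13) = -429)
t(f, j) = -7*f - 7*j (t(f, j) = (f + j)*(-7) = -7*f - 7*j)
o + t(N, W(-7)) = -429 + (-7*147 - 7*0) = -429 + (-1029 + 0) = -429 - 1029 = -1458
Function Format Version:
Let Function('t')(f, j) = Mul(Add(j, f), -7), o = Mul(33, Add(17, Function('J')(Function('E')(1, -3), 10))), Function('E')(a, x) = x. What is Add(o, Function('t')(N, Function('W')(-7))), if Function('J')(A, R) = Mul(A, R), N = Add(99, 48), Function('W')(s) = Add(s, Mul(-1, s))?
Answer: -1458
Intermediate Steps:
Function('W')(s) = 0
N = 147
o = -429 (o = Mul(33, Add(17, Mul(-3, 10))) = Mul(33, Add(17, -30)) = Mul(33, -13) = -429)
Function('t')(f, j) = Add(Mul(-7, f), Mul(-7, j)) (Function('t')(f, j) = Mul(Add(f, j), -7) = Add(Mul(-7, f), Mul(-7, j)))
Add(o, Function('t')(N, Function('W')(-7))) = Add(-429, Add(Mul(-7, 147), Mul(-7, 0))) = Add(-429, Add(-1029, 0)) = Add(-429, -1029) = -1458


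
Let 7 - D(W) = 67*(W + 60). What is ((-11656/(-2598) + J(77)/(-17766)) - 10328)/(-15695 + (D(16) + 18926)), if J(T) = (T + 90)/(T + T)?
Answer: 12229981677383/2196382651848 ≈ 5.5682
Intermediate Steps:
J(T) = (90 + T)/(2*T) (J(T) = (90 + T)/((2*T)) = (90 + T)*(1/(2*T)) = (90 + T)/(2*T))
D(W) = -4013 - 67*W (D(W) = 7 - 67*(W + 60) = 7 - 67*(60 + W) = 7 - (4020 + 67*W) = 7 + (-4020 - 67*W) = -4013 - 67*W)
((-11656/(-2598) + J(77)/(-17766)) - 10328)/(-15695 + (D(16) + 18926)) = ((-11656/(-2598) + ((½)*(90 + 77)/77)/(-17766)) - 10328)/(-15695 + ((-4013 - 67*16) + 18926)) = ((-11656*(-1/2598) + ((½)*(1/77)*167)*(-1/17766)) - 10328)/(-15695 + ((-4013 - 1072) + 18926)) = ((5828/1299 + (167/154)*(-1/17766)) - 10328)/(-15695 + (-5085 + 18926)) = ((5828/1299 - 167/2735964) - 10328)/(-15695 + 13841) = (5314993753/1184672412 - 10328)/(-1854) = -12229981677383/1184672412*(-1/1854) = 12229981677383/2196382651848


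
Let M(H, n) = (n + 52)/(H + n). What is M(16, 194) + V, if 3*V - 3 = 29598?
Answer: 345386/35 ≈ 9868.2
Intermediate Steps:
V = 9867 (V = 1 + (1/3)*29598 = 1 + 9866 = 9867)
M(H, n) = (52 + n)/(H + n)
M(16, 194) + V = (52 + 194)/(16 + 194) + 9867 = 246/210 + 9867 = (1/210)*246 + 9867 = 41/35 + 9867 = 345386/35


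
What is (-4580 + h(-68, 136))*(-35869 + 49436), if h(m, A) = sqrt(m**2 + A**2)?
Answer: -62136860 + 922556*sqrt(5) ≈ -6.0074e+7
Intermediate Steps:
h(m, A) = sqrt(A**2 + m**2)
(-4580 + h(-68, 136))*(-35869 + 49436) = (-4580 + sqrt(136**2 + (-68)**2))*(-35869 + 49436) = (-4580 + sqrt(18496 + 4624))*13567 = (-4580 + sqrt(23120))*13567 = (-4580 + 68*sqrt(5))*13567 = -62136860 + 922556*sqrt(5)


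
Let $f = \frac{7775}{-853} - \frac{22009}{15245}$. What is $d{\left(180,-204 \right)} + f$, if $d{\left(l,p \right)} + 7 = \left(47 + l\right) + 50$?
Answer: $\frac{3373772398}{13003985} \approx 259.44$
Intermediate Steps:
$d{\left(l,p \right)} = 90 + l$ ($d{\left(l,p \right)} = -7 + \left(\left(47 + l\right) + 50\right) = -7 + \left(97 + l\right) = 90 + l$)
$f = - \frac{137303552}{13003985}$ ($f = 7775 \left(- \frac{1}{853}\right) - \frac{22009}{15245} = - \frac{7775}{853} - \frac{22009}{15245} = - \frac{137303552}{13003985} \approx -10.559$)
$d{\left(180,-204 \right)} + f = \left(90 + 180\right) - \frac{137303552}{13003985} = 270 - \frac{137303552}{13003985} = \frac{3373772398}{13003985}$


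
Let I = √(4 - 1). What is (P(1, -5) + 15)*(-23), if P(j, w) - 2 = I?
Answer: -391 - 23*√3 ≈ -430.84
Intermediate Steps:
I = √3 ≈ 1.7320
P(j, w) = 2 + √3
(P(1, -5) + 15)*(-23) = ((2 + √3) + 15)*(-23) = (17 + √3)*(-23) = -391 - 23*√3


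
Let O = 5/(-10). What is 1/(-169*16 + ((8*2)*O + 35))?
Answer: -1/2677 ≈ -0.00037355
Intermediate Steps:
O = -1/2 (O = 5*(-1/10) = -1/2 ≈ -0.50000)
1/(-169*16 + ((8*2)*O + 35)) = 1/(-169*16 + ((8*2)*(-1/2) + 35)) = 1/(-2704 + (16*(-1/2) + 35)) = 1/(-2704 + (-8 + 35)) = 1/(-2704 + 27) = 1/(-2677) = -1/2677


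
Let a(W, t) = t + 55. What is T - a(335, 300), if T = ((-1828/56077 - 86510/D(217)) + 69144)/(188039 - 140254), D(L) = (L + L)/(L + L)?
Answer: -190449167597/535927889 ≈ -355.36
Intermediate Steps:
a(W, t) = 55 + t
D(L) = 1 (D(L) = (2*L)/((2*L)) = (2*L)*(1/(2*L)) = 1)
T = -194767002/535927889 (T = ((-1828/56077 - 86510/1) + 69144)/(188039 - 140254) = ((-1828*1/56077 - 86510*1) + 69144)/47785 = ((-1828/56077 - 86510) + 69144)*(1/47785) = (-4851223098/56077 + 69144)*(1/47785) = -973835010/56077*1/47785 = -194767002/535927889 ≈ -0.36342)
T - a(335, 300) = -194767002/535927889 - (55 + 300) = -194767002/535927889 - 1*355 = -194767002/535927889 - 355 = -190449167597/535927889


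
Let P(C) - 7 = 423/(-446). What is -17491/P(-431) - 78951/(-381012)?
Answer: -990685396361/342783796 ≈ -2890.1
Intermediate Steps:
P(C) = 2699/446 (P(C) = 7 + 423/(-446) = 7 + 423*(-1/446) = 7 - 423/446 = 2699/446)
-17491/P(-431) - 78951/(-381012) = -17491/2699/446 - 78951/(-381012) = -17491*446/2699 - 78951*(-1/381012) = -7800986/2699 + 26317/127004 = -990685396361/342783796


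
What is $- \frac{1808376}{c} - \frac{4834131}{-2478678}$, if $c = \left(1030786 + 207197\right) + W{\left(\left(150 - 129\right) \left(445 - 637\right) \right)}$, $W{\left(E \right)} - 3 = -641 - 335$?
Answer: $\frac{249581096897}{511024912130} \approx 0.48839$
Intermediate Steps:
$W{\left(E \right)} = -973$ ($W{\left(E \right)} = 3 - 976 = -973$)
$c = 1237010$ ($c = \left(1030786 + 207197\right) - 973 = 1237983 - 973 = 1237010$)
$- \frac{1808376}{c} - \frac{4834131}{-2478678} = - \frac{1808376}{1237010} - \frac{4834131}{-2478678} = \left(-1808376\right) \frac{1}{1237010} - - \frac{1611377}{826226} = - \frac{904188}{618505} + \frac{1611377}{826226} = \frac{249581096897}{511024912130}$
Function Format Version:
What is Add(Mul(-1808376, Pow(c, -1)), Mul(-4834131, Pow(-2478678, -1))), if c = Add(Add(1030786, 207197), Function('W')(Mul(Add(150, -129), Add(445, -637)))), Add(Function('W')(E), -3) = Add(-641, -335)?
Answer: Rational(249581096897, 511024912130) ≈ 0.48839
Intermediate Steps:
Function('W')(E) = -973 (Function('W')(E) = Add(3, Add(-641, -335)) = Add(3, -976) = -973)
c = 1237010 (c = Add(Add(1030786, 207197), -973) = Add(1237983, -973) = 1237010)
Add(Mul(-1808376, Pow(c, -1)), Mul(-4834131, Pow(-2478678, -1))) = Add(Mul(-1808376, Pow(1237010, -1)), Mul(-4834131, Pow(-2478678, -1))) = Add(Mul(-1808376, Rational(1, 1237010)), Mul(-4834131, Rational(-1, 2478678))) = Add(Rational(-904188, 618505), Rational(1611377, 826226)) = Rational(249581096897, 511024912130)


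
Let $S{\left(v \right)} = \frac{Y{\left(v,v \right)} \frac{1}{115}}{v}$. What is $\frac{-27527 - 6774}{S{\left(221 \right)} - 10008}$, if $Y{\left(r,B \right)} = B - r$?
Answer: $\frac{34301}{10008} \approx 3.4274$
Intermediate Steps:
$S{\left(v \right)} = 0$ ($S{\left(v \right)} = \frac{\left(v - v\right) \frac{1}{115}}{v} = \frac{0 \cdot \frac{1}{115}}{v} = \frac{0}{v} = 0$)
$\frac{-27527 - 6774}{S{\left(221 \right)} - 10008} = \frac{-27527 - 6774}{0 - 10008} = - \frac{34301}{-10008} = \left(-34301\right) \left(- \frac{1}{10008}\right) = \frac{34301}{10008}$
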